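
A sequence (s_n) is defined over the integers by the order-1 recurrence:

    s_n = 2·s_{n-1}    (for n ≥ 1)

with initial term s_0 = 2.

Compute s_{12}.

8192

s_1 = 2·2 = 4
s_2 = 2·4 = 8
s_3 = 2·8 = 16
s_4 = 2·16 = 32
s_5 = 2·32 = 64
s_6 = 2·64 = 128
s_7 = 2·128 = 256
s_8 = 2·256 = 512
s_9 = 2·512 = 1024
s_10 = 2·1024 = 2048
s_11 = 2·2048 = 4096
s_12 = 2·4096 = 8192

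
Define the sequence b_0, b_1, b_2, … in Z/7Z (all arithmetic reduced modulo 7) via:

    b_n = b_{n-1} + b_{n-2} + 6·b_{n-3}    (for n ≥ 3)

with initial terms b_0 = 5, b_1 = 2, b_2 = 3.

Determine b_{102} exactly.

1

b_3 = 1·3 + 1·2 + 6·5 = 0
b_4 = 1·0 + 1·3 + 6·2 = 1
b_5 = 1·1 + 1·0 + 6·3 = 5
b_6 = 1·5 + 1·1 + 6·0 = 6
b_7 = 1·6 + 1·5 + 6·1 = 3
b_8 = 1·3 + 1·6 + 6·5 = 4
b_9 = 1·4 + 1·3 + 6·6 = 1
b_10 = 1·1 + 1·4 + 6·3 = 2
b_11 = 1·2 + 1·1 + 6·4 = 6
b_12 = 1·6 + 1·2 + 6·1 = 0
b_13 = 1·0 + 1·6 + 6·2 = 4
b_14 = 1·4 + 1·0 + 6·6 = 5
b_15 = 1·5 + 1·4 + 6·0 = 2
b_16 = 1·2 + 1·5 + 6·4 = 3
(b_14, b_15, b_16) = (5, 2, 3) = (b_0, b_1, b_2), so the sequence has period 14.
102 ≡ 4 (mod 14), hence b_102 = b_4 = 1.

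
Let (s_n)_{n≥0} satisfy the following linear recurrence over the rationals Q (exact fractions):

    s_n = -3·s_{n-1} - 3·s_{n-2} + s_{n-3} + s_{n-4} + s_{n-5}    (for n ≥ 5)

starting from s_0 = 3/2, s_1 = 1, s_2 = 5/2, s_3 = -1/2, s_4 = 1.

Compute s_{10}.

32

s_5 = -3·1 + -3·-1/2 + 1·5/2 + 1·1 + 1·3/2 = 7/2
s_6 = -3·7/2 + -3·1 + 1·-1/2 + 1·5/2 + 1·1 = -21/2
s_7 = -3·-21/2 + -3·7/2 + 1·1 + 1·-1/2 + 1·5/2 = 24
s_8 = -3·24 + -3·-21/2 + 1·7/2 + 1·1 + 1·-1/2 = -73/2
s_9 = -3·-73/2 + -3·24 + 1·-21/2 + 1·7/2 + 1·1 = 63/2
s_10 = -3·63/2 + -3·-73/2 + 1·24 + 1·-21/2 + 1·7/2 = 32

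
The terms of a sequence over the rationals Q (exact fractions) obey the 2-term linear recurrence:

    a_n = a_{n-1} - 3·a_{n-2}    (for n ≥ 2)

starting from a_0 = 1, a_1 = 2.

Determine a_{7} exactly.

-22

a_2 = 1·2 + -3·1 = -1
a_3 = 1·-1 + -3·2 = -7
a_4 = 1·-7 + -3·-1 = -4
a_5 = 1·-4 + -3·-7 = 17
a_6 = 1·17 + -3·-4 = 29
a_7 = 1·29 + -3·17 = -22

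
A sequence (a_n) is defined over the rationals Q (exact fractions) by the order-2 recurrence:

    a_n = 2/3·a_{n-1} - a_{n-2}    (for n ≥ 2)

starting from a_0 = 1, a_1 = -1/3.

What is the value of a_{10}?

a_2 = 2/3·-1/3 + -1·1 = -11/9
a_3 = 2/3·-11/9 + -1·-1/3 = -13/27
a_4 = 2/3·-13/27 + -1·-11/9 = 73/81
a_5 = 2/3·73/81 + -1·-13/27 = 263/243
a_6 = 2/3·263/243 + -1·73/81 = -131/729
a_7 = 2/3·-131/729 + -1·263/243 = -2629/2187
a_8 = 2/3·-2629/2187 + -1·-131/729 = -4079/6561
a_9 = 2/3·-4079/6561 + -1·-2629/2187 = 15503/19683
a_10 = 2/3·15503/19683 + -1·-4079/6561 = 67717/59049

67717/59049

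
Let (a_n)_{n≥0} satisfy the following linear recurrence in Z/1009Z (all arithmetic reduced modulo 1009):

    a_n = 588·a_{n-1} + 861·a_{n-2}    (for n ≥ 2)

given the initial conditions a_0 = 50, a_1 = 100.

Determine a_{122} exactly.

468

a_2 = 588·100 + 861·50 = 950
a_3 = 588·950 + 861·100 = 958
a_4 = 588·958 + 861·950 = 942
a_5 = 588·942 + 861·958 = 440
a_6 = 588·440 + 861·942 = 242
a_7 = 588·242 + 861·440 = 492
a_8 = 588·492 + 861·242 = 221
a_9 = 588·221 + 861·492 = 628
a_10 = 588·628 + 861·221 = 559
a_11 = 588·559 + 861·628 = 651
a_12 = 588·651 + 861·559 = 383
a_13 = 588·383 + 861·651 = 713
a_14 = 588·713 + 861·383 = 329
a_15 = 588·329 + 861·713 = 145
a_16 = 588·145 + 861·329 = 244
a_17 = 588·244 + 861·145 = 932
a_18 = 588·932 + 861·244 = 341
a_19 = 588·341 + 861·932 = 14
a_20 = 588·14 + 861·341 = 142
a_21 = 588·142 + 861·14 = 704
a_22 = 588·704 + 861·142 = 435
a_23 = 588·435 + 861·704 = 238
a_24 = 588·238 + 861·435 = 898
a_25 = 588·898 + 861·238 = 408
a_26 = 588·408 + 861·898 = 46
a_27 = 588·46 + 861·408 = 970
a_28 = 588·970 + 861·46 = 530
a_29 = 588·530 + 861·970 = 586
a_30 = 588·586 + 861·530 = 761
a_31 = 588·761 + 861·586 = 527
a_32 = 588·527 + 861·761 = 493
a_33 = 588·493 + 861·527 = 1007
a_34 = 588·1007 + 861·493 = 526
a_35 = 588·526 + 861·1007 = 830
a_36 = 588·830 + 861·526 = 538
a_37 = 588·538 + 861·830 = 785
a_38 = 588·785 + 861·538 = 554
a_39 = 588·554 + 861·785 = 709
a_40 = 588·709 + 861·554 = 921
a_41 = 588·921 + 861·709 = 728
a_42 = 588·728 + 861·921 = 155
a_43 = 588·155 + 861·728 = 549
a_44 = 588·549 + 861·155 = 199
a_45 = 588·199 + 861·549 = 445
a_46 = 588·445 + 861·199 = 138
a_47 = 588·138 + 861·445 = 149
a_48 = 588·149 + 861·138 = 594
a_49 = 588·594 + 861·149 = 304
a_50 = 588·304 + 861·594 = 30
a_51 = 588·30 + 861·304 = 900
a_52 = 588·900 + 861·30 = 80
a_53 = 588·80 + 861·900 = 614
a_54 = 588·614 + 861·80 = 78
a_55 = 588·78 + 861·614 = 397
a_56 = 588·397 + 861·78 = 921
a_57 = 588·921 + 861·397 = 490
a_58 = 588·490 + 861·921 = 462
a_59 = 588·462 + 861·490 = 363
a_60 = 588·363 + 861·462 = 781
a_61 = 588·781 + 861·363 = 895
a_62 = 588·895 + 861·781 = 9
a_63 = 588·9 + 861·895 = 975
a_64 = 588·975 + 861·9 = 874
a_65 = 588·874 + 861·975 = 318
a_66 = 588·318 + 861·874 = 119
a_67 = 588·119 + 861·318 = 710
a_68 = 588·710 + 861·119 = 304
a_69 = 588·304 + 861·710 = 15
a_70 = 588·15 + 861·304 = 152
a_71 = 588·152 + 861·15 = 382
a_72 = 588·382 + 861·152 = 320
a_73 = 588·320 + 861·382 = 454
a_74 = 588·454 + 861·320 = 639
a_75 = 588·639 + 861·454 = 795
a_76 = 588·795 + 861·639 = 567
a_77 = 588·567 + 861·795 = 819
a_78 = 588·819 + 861·567 = 110
a_79 = 588·110 + 861·819 = 981
a_80 = 588·981 + 861·110 = 553
a_81 = 588·553 + 861·981 = 374
a_82 = 588·374 + 861·553 = 844
a_83 = 588·844 + 861·374 = 996
a_84 = 588·996 + 861·844 = 632
a_85 = 588·632 + 861·996 = 210
a_86 = 588·210 + 861·632 = 683
a_87 = 588·683 + 861·210 = 221
a_88 = 588·221 + 861·683 = 612
a_89 = 588·612 + 861·221 = 232
a_90 = 588·232 + 861·612 = 435
a_91 = 588·435 + 861·232 = 473
a_92 = 588·473 + 861·435 = 845
a_93 = 588·845 + 861·473 = 49
a_94 = 588·49 + 861·845 = 616
a_95 = 588·616 + 861·49 = 797
a_96 = 588·797 + 861·616 = 102
a_97 = 588·102 + 861·797 = 542
a_98 = 588·542 + 861·102 = 900
a_99 = 588·900 + 861·542 = 988
a_100 = 588·988 + 861·900 = 757
a_101 = 588·757 + 861·988 = 228
a_102 = 588·228 + 861·757 = 839
a_103 = 588·839 + 861·228 = 493
a_104 = 588·493 + 861·839 = 236
a_105 = 588·236 + 861·493 = 219
a_106 = 588·219 + 861·236 = 7
a_107 = 588·7 + 861·219 = 965
a_108 = 588·965 + 861·7 = 335
a_109 = 588·335 + 861·965 = 683
a_110 = 588·683 + 861·335 = 892
a_111 = 588·892 + 861·683 = 641
a_112 = 588·641 + 861·892 = 714
a_113 = 588·714 + 861·641 = 66
a_114 = 588·66 + 861·714 = 739
a_115 = 588·739 + 861·66 = 984
a_116 = 588·984 + 861·739 = 35
a_117 = 588·35 + 861·984 = 64
a_118 = 588·64 + 861·35 = 164
a_119 = 588·164 + 861·64 = 186
a_120 = 588·186 + 861·164 = 340
a_121 = 588·340 + 861·186 = 862
a_122 = 588·862 + 861·340 = 468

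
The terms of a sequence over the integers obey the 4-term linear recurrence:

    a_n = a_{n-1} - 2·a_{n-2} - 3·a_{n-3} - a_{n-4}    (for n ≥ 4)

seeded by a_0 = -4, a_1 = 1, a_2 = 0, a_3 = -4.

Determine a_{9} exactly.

a_4 = 1·-4 + -2·0 + -3·1 + -1·-4 = -3
a_5 = 1·-3 + -2·-4 + -3·0 + -1·1 = 4
a_6 = 1·4 + -2·-3 + -3·-4 + -1·0 = 22
a_7 = 1·22 + -2·4 + -3·-3 + -1·-4 = 27
a_8 = 1·27 + -2·22 + -3·4 + -1·-3 = -26
a_9 = 1·-26 + -2·27 + -3·22 + -1·4 = -150

-150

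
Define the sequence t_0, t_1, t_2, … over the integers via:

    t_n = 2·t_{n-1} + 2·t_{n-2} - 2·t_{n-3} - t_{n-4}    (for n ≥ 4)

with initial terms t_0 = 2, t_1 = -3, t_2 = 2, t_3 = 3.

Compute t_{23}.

t_4 = 2·3 + 2·2 + -2·-3 + -1·2 = 14
t_5 = 2·14 + 2·3 + -2·2 + -1·-3 = 33
t_6 = 2·33 + 2·14 + -2·3 + -1·2 = 86
t_7 = 2·86 + 2·33 + -2·14 + -1·3 = 207
t_8 = 2·207 + 2·86 + -2·33 + -1·14 = 506
t_9 = 2·506 + 2·207 + -2·86 + -1·33 = 1221
t_10 = 2·1221 + 2·506 + -2·207 + -1·86 = 2954
t_11 = 2·2954 + 2·1221 + -2·506 + -1·207 = 7131
t_12 = 2·7131 + 2·2954 + -2·1221 + -1·506 = 17222
t_13 = 2·17222 + 2·7131 + -2·2954 + -1·1221 = 41577
t_14 = 2·41577 + 2·17222 + -2·7131 + -1·2954 = 100382
t_15 = 2·100382 + 2·41577 + -2·17222 + -1·7131 = 242343
t_16 = 2·242343 + 2·100382 + -2·41577 + -1·17222 = 585074
t_17 = 2·585074 + 2·242343 + -2·100382 + -1·41577 = 1412493
t_18 = 2·1412493 + 2·585074 + -2·242343 + -1·100382 = 3410066
t_19 = 2·3410066 + 2·1412493 + -2·585074 + -1·242343 = 8232627
t_20 = 2·8232627 + 2·3410066 + -2·1412493 + -1·585074 = 19875326
t_21 = 2·19875326 + 2·8232627 + -2·3410066 + -1·1412493 = 47983281
t_22 = 2·47983281 + 2·19875326 + -2·8232627 + -1·3410066 = 115841894
t_23 = 2·115841894 + 2·47983281 + -2·19875326 + -1·8232627 = 279667071

279667071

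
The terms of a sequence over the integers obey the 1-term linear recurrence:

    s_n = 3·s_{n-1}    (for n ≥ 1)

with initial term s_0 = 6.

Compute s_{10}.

354294

s_1 = 3·6 = 18
s_2 = 3·18 = 54
s_3 = 3·54 = 162
s_4 = 3·162 = 486
s_5 = 3·486 = 1458
s_6 = 3·1458 = 4374
s_7 = 3·4374 = 13122
s_8 = 3·13122 = 39366
s_9 = 3·39366 = 118098
s_10 = 3·118098 = 354294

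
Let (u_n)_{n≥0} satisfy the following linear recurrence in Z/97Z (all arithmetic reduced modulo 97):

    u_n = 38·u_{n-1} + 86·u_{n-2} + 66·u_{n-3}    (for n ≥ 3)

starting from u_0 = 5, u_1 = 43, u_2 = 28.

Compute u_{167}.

u_3 = 38·28 + 86·43 + 66·5 = 48
u_4 = 38·48 + 86·28 + 66·43 = 86
u_5 = 38·86 + 86·48 + 66·28 = 29
u_6 = 38·29 + 86·86 + 66·48 = 26
u_7 = 38·26 + 86·29 + 66·86 = 40
u_8 = 38·40 + 86·26 + 66·29 = 44
Continuing the recurrence:
  u_9 = 38;  u_10 = 11;  u_11 = 91;  u_12 = 25;  u_13 = 93;  u_14 = 50
  u_15 = 5;  u_16 = 55;  u_17 = 0;  u_18 = 16;  u_19 = 67;  u_20 = 42
  u_21 = 72;  u_22 = 3;  u_23 = 57;  u_24 = 95;  u_25 = 77;  u_26 = 17
  u_27 = 55;  u_28 = 1;  u_29 = 70;  u_30 = 71;  u_31 = 54;  u_32 = 71
  u_33 = 0;  u_34 = 67;  u_35 = 54;  u_36 = 54;  u_37 = 60;  u_38 = 12
  u_39 = 62;  u_40 = 73;  u_41 = 71;  u_42 = 70;  u_43 = 4;  u_44 = 91
  u_45 = 80;  u_46 = 72;  u_47 = 5;  u_48 = 22;  u_49 = 4;  u_50 = 46
  u_51 = 52;  u_52 = 85;  u_53 = 68;  u_54 = 37;  u_55 = 60;  u_56 = 56
  u_57 = 30;  u_58 = 22;  u_59 = 31;  u_60 = 6;  u_61 = 78;  u_62 = 94
  u_63 = 6;  u_64 = 74;  u_65 = 26;  u_66 = 85;  u_67 = 68;  u_68 = 67
  u_69 = 36;  u_70 = 75;  u_71 = 86;  u_72 = 66;  u_73 = 13;  u_74 = 12
  u_75 = 13;  u_76 = 56;  u_77 = 61;  u_78 = 38;  u_79 = 7;  u_80 = 91
  u_81 = 69;  u_82 = 46;  u_83 = 11;  u_84 = 4;  u_85 = 60;  u_86 = 52
  u_87 = 28;  u_88 = 87;  u_89 = 28;  u_90 = 15;  u_91 = 87;  u_92 = 42
  u_93 = 77;  u_94 = 58;  u_95 = 55;  u_96 = 35;  u_97 = 91;  u_98 = 10
  u_99 = 40;  u_100 = 44;  u_101 = 49;  u_102 = 41;  u_103 = 43;  u_104 = 52
  u_105 = 38;  u_106 = 24;  u_107 = 46;  u_108 = 15;  u_109 = 96;  u_110 = 20
  u_111 = 15;  u_112 = 90;  u_113 = 16;  u_114 = 26;  u_115 = 59;  u_116 = 5
  u_117 = 93;  u_118 = 1;  u_119 = 24;  u_120 = 55;  u_121 = 49;  u_122 = 28
  u_123 = 81;  u_124 = 87;  u_125 = 92;  u_126 = 28;  u_127 = 71;  u_128 = 23
  u_129 = 1;  u_130 = 9;  u_131 = 6;  u_132 = 1;  u_133 = 81;  u_134 = 68
  u_135 = 13;  u_136 = 48;  u_137 = 58;  u_138 = 12;  u_139 = 76;  u_140 = 85
  u_141 = 82;  u_142 = 19;  u_143 = 95;  u_144 = 83;  u_145 = 65;  u_146 = 67
  u_147 = 34;  u_148 = 92;  u_149 = 75;  u_150 = 8;  u_151 = 22;  u_152 = 72
  u_153 = 15;  u_154 = 66;  u_155 = 14;  u_156 = 20;  u_157 = 15;  u_158 = 13
  u_159 = 0;  u_160 = 71;  u_161 = 64;  u_162 = 2;  u_163 = 81;  u_164 = 5
  u_165 = 13
u_166 = 38·13 + 86·5 + 66·81 = 62
u_167 = 38·62 + 86·13 + 66·5 = 21

21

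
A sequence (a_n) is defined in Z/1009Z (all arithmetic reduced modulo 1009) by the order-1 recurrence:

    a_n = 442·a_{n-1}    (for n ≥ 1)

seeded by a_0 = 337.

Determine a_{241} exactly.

a_1 = 442·337 = 631
a_2 = 442·631 = 418
a_3 = 442·418 = 109
a_4 = 442·109 = 755
a_5 = 442·755 = 740
a_6 = 442·740 = 164
Continuing the recurrence:
  a_7 = 849;  a_8 = 919;  a_9 = 580;  a_10 = 74;  a_11 = 420;  a_12 = 993
  a_13 = 1000;  a_14 = 58;  a_15 = 411;  a_16 = 42;  a_17 = 402;  a_18 = 100
  a_19 = 813;  a_20 = 142;  a_21 = 206;  a_22 = 242;  a_23 = 10;  a_24 = 384
  a_25 = 216;  a_26 = 626;  a_27 = 226;  a_28 = 1;  a_29 = 442;  a_30 = 627
  a_31 = 668;  a_32 = 628;  a_33 = 101;  a_34 = 246;  a_35 = 769;  a_36 = 874
  a_37 = 870;  a_38 = 111;  a_39 = 630;  a_40 = 985;  a_41 = 491;  a_42 = 87
  a_43 = 112;  a_44 = 63;  a_45 = 603;  a_46 = 150;  a_47 = 715;  a_48 = 213
  a_49 = 309;  a_50 = 363;  a_51 = 15;  a_52 = 576;  a_53 = 324;  a_54 = 939
  a_55 = 339;  a_56 = 506;  a_57 = 663;  a_58 = 436;  a_59 = 1002;  a_60 = 942
  a_61 = 656;  a_62 = 369;  a_63 = 649;  a_64 = 302;  a_65 = 296;  a_66 = 671
  a_67 = 945;  a_68 = 973;  a_69 = 232;  a_70 = 635;  a_71 = 168;  a_72 = 599
  a_73 = 400;  a_74 = 225;  a_75 = 568;  a_76 = 824;  a_77 = 968;  a_78 = 40
  a_79 = 527;  a_80 = 864;  a_81 = 486;  a_82 = 904;  a_83 = 4;  a_84 = 759
  a_85 = 490;  a_86 = 654;  a_87 = 494;  a_88 = 404;  a_89 = 984;  a_90 = 49
  a_91 = 469;  a_92 = 453;  a_93 = 444;  a_94 = 502;  a_95 = 913;  a_96 = 955
  a_97 = 348;  a_98 = 448;  a_99 = 252;  a_100 = 394;  a_101 = 600;  a_102 = 842
  a_103 = 852;  a_104 = 227;  a_105 = 443;  a_106 = 60;  a_107 = 286;  a_108 = 287
  a_109 = 729;  a_110 = 347;  a_111 = 6;  a_112 = 634;  a_113 = 735;  a_114 = 981
  a_115 = 741;  a_116 = 606;  a_117 = 467;  a_118 = 578;  a_119 = 199;  a_120 = 175
  a_121 = 666;  a_122 = 753;  a_123 = 865;  a_124 = 928;  a_125 = 522;  a_126 = 672
  a_127 = 378;  a_128 = 591;  a_129 = 900;  a_130 = 254;  a_131 = 269;  a_132 = 845
  a_133 = 160;  a_134 = 90;  a_135 = 429;  a_136 = 935;  a_137 = 589;  a_138 = 16
  a_139 = 9;  a_140 = 951;  a_141 = 598;  a_142 = 967;  a_143 = 607;  a_144 = 909
  a_145 = 196;  a_146 = 867;  a_147 = 803;  a_148 = 767;  a_149 = 999;  a_150 = 625
  a_151 = 793;  a_152 = 383;  a_153 = 783;  a_154 = 1008;  a_155 = 567;  a_156 = 382
  a_157 = 341;  a_158 = 381;  a_159 = 908;  a_160 = 763;  a_161 = 240;  a_162 = 135
  a_163 = 139;  a_164 = 898;  a_165 = 379;  a_166 = 24;  a_167 = 518;  a_168 = 922
  a_169 = 897;  a_170 = 946;  a_171 = 406;  a_172 = 859;  a_173 = 294;  a_174 = 796
  a_175 = 700;  a_176 = 646;  a_177 = 994;  a_178 = 433;  a_179 = 685;  a_180 = 70
  a_181 = 670;  a_182 = 503;  a_183 = 346;  a_184 = 573;  a_185 = 7;  a_186 = 67
  a_187 = 353;  a_188 = 640;  a_189 = 360;  a_190 = 707;  a_191 = 713;  a_192 = 338
  a_193 = 64;  a_194 = 36;  a_195 = 777;  a_196 = 374;  a_197 = 841;  a_198 = 410
  a_199 = 609;  a_200 = 784;  a_201 = 441;  a_202 = 185;  a_203 = 41;  a_204 = 969
  a_205 = 482;  a_206 = 145;  a_207 = 523;  a_208 = 105;  a_209 = 1005;  a_210 = 250
  a_211 = 519;  a_212 = 355;  a_213 = 515;  a_214 = 605;  a_215 = 25;  a_216 = 960
  a_217 = 540;  a_218 = 556;  a_219 = 565;  a_220 = 507;  a_221 = 96;  a_222 = 54
  a_223 = 661;  a_224 = 561;  a_225 = 757;  a_226 = 615;  a_227 = 409;  a_228 = 167
  a_229 = 157;  a_230 = 782;  a_231 = 566;  a_232 = 949;  a_233 = 723;  a_234 = 722
  a_235 = 280;  a_236 = 662;  a_237 = 1003;  a_238 = 375;  a_239 = 274
a_240 = 442·274 = 28
a_241 = 442·28 = 268

268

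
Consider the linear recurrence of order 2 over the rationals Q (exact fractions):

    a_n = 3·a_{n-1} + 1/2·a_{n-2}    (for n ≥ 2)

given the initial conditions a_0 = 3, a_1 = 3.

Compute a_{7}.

a_2 = 3·3 + 1/2·3 = 21/2
a_3 = 3·21/2 + 1/2·3 = 33
a_4 = 3·33 + 1/2·21/2 = 417/4
a_5 = 3·417/4 + 1/2·33 = 1317/4
a_6 = 3·1317/4 + 1/2·417/4 = 8319/8
a_7 = 3·8319/8 + 1/2·1317/4 = 13137/4

13137/4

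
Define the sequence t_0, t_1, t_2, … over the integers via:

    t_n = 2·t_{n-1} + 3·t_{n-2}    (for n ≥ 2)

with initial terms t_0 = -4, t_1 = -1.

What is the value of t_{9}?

-24601

t_2 = 2·-1 + 3·-4 = -14
t_3 = 2·-14 + 3·-1 = -31
t_4 = 2·-31 + 3·-14 = -104
t_5 = 2·-104 + 3·-31 = -301
t_6 = 2·-301 + 3·-104 = -914
t_7 = 2·-914 + 3·-301 = -2731
t_8 = 2·-2731 + 3·-914 = -8204
t_9 = 2·-8204 + 3·-2731 = -24601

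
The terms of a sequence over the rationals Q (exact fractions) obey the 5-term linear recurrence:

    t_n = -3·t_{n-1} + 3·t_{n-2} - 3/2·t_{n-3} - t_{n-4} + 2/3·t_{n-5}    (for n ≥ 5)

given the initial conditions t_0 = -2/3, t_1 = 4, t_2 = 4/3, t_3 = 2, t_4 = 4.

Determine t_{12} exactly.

17259379/108

t_5 = -3·4 + 3·2 + -3/2·4/3 + -1·4 + 2/3·-2/3 = -112/9
t_6 = -3·-112/9 + 3·4 + -3/2·2 + -1·4/3 + 2/3·4 = 143/3
t_7 = -3·143/3 + 3·-112/9 + -3/2·4 + -1·2 + 2/3·4/3 = -1687/9
t_8 = -3·-1687/9 + 3·143/3 + -3/2·-112/9 + -1·4 + 2/3·2 = 2164/3
t_9 = -3·2164/3 + 3·-1687/9 + -3/2·143/3 + -1·-112/9 + 2/3·4 = -50089/18
t_10 = -3·-50089/18 + 3·2164/3 + -3/2·-1687/9 + -1·143/3 + 2/3·-112/9 = 289909/27
t_11 = -3·289909/27 + 3·-50089/18 + -3/2·2164/3 + -1·-1687/9 + 2/3·143/3 = -745615/18
t_12 = -3·-745615/18 + 3·289909/27 + -3/2·-50089/18 + -1·2164/3 + 2/3·-1687/9 = 17259379/108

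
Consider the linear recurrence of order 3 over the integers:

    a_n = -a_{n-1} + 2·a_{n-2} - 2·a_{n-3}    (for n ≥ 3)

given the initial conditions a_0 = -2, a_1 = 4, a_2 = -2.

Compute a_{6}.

a_3 = -1·-2 + 2·4 + -2·-2 = 14
a_4 = -1·14 + 2·-2 + -2·4 = -26
a_5 = -1·-26 + 2·14 + -2·-2 = 58
a_6 = -1·58 + 2·-26 + -2·14 = -138

-138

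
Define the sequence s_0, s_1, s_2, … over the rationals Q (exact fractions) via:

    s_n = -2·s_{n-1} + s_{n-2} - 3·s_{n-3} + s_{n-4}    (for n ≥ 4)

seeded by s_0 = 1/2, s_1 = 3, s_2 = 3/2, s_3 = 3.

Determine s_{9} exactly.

s_4 = -2·3 + 1·3/2 + -3·3 + 1·1/2 = -13
s_5 = -2·-13 + 1·3 + -3·3/2 + 1·3 = 55/2
s_6 = -2·55/2 + 1·-13 + -3·3 + 1·3/2 = -151/2
s_7 = -2·-151/2 + 1·55/2 + -3·-13 + 1·3 = 441/2
s_8 = -2·441/2 + 1·-151/2 + -3·55/2 + 1·-13 = -612
s_9 = -2·-612 + 1·441/2 + -3·-151/2 + 1·55/2 = 3397/2

3397/2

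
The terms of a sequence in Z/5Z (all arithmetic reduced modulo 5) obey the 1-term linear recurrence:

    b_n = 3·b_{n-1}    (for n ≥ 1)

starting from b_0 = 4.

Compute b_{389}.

2

b_1 = 3·4 = 2
b_2 = 3·2 = 1
b_3 = 3·1 = 3
b_4 = 3·3 = 4
(b_4) = (4) = (b_0), so the sequence has period 4.
389 ≡ 1 (mod 4), hence b_389 = b_1 = 2.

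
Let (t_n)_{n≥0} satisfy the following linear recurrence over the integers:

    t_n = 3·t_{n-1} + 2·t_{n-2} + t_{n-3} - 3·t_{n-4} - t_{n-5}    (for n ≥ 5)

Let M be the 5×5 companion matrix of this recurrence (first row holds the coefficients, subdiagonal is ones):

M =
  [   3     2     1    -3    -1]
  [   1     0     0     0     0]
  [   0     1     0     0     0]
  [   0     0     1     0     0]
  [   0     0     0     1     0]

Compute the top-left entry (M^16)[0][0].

(M^16)[0][0] is the top entry after applying M 16 times to the unit state (1, 0, 0, 0, 0). Equivalently it is h_{20} for the auxiliary sequence (h_n) obeying the same recurrence with h_4 = 1 and h_i = 0 for 0 ≤ i < 4:
h_5 = 3·1 + 2·0 + 1·0 + -3·0 + -1·0 = 3
h_6 = 3·3 + 2·1 + 1·0 + -3·0 + -1·0 = 11
h_7 = 3·11 + 2·3 + 1·1 + -3·0 + -1·0 = 40
h_8 = 3·40 + 2·11 + 1·3 + -3·1 + -1·0 = 142
h_9 = 3·142 + 2·40 + 1·11 + -3·3 + -1·1 = 507
h_10 = 3·507 + 2·142 + 1·40 + -3·11 + -1·3 = 1809
h_11 = 3·1809 + 2·507 + 1·142 + -3·40 + -1·11 = 6452
h_12 = 3·6452 + 2·1809 + 1·507 + -3·142 + -1·40 = 23015
h_13 = 3·23015 + 2·6452 + 1·1809 + -3·507 + -1·142 = 82095
h_14 = 3·82095 + 2·23015 + 1·6452 + -3·1809 + -1·507 = 292833
h_15 = 3·292833 + 2·82095 + 1·23015 + -3·6452 + -1·1809 = 1044539
h_16 = 3·1044539 + 2·292833 + 1·82095 + -3·23015 + -1·6452 = 3725881
h_17 = 3·3725881 + 2·1044539 + 1·292833 + -3·82095 + -1·23015 = 13290254
h_18 = 3·13290254 + 2·3725881 + 1·1044539 + -3·292833 + -1·82095 = 47406469
h_19 = 3·47406469 + 2·13290254 + 1·3725881 + -3·1044539 + -1·292833 = 169099346
h_20 = 3·169099346 + 2·47406469 + 1·13290254 + -3·3725881 + -1·1044539 = 603179048

603179048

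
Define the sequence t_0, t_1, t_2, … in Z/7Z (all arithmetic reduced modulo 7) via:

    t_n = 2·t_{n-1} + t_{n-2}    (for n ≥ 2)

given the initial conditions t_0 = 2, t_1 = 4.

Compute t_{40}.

2

t_2 = 2·4 + 1·2 = 3
t_3 = 2·3 + 1·4 = 3
t_4 = 2·3 + 1·3 = 2
t_5 = 2·2 + 1·3 = 0
t_6 = 2·0 + 1·2 = 2
t_7 = 2·2 + 1·0 = 4
(t_6, t_7) = (2, 4) = (t_0, t_1), so the sequence has period 6.
40 ≡ 4 (mod 6), hence t_40 = t_4 = 2.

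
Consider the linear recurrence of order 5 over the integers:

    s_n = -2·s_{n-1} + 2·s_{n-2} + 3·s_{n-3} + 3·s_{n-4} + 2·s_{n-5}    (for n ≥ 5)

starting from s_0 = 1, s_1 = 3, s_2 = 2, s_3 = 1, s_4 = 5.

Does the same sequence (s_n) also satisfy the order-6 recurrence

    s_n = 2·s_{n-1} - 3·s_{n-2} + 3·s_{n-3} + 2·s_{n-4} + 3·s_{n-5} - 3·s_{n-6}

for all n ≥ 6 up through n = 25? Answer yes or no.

no

Terms s_0..s_25: 1, 3, 2, 1, 5, 9, 7, 26, 6, 98, -67, 440, -650, 2285, -4555, 12916, -29157, 76036, -180733, 455705, -1106407, 2751819, -6739464, 16668994, -40969270, 101100779
n=6: candidate gives 16, actual s_6 = 7 ✗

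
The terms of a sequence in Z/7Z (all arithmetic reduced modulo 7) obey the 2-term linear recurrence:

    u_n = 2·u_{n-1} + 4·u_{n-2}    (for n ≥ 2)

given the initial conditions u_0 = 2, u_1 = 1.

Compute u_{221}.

u_2 = 2·1 + 4·2 = 3
u_3 = 2·3 + 4·1 = 3
u_4 = 2·3 + 4·3 = 4
u_5 = 2·4 + 4·3 = 6
u_6 = 2·6 + 4·4 = 0
u_7 = 2·0 + 4·6 = 3
u_8 = 2·3 + 4·0 = 6
u_9 = 2·6 + 4·3 = 3
u_10 = 2·3 + 4·6 = 2
u_11 = 2·2 + 4·3 = 2
u_12 = 2·2 + 4·2 = 5
u_13 = 2·5 + 4·2 = 4
u_14 = 2·4 + 4·5 = 0
u_15 = 2·0 + 4·4 = 2
u_16 = 2·2 + 4·0 = 4
u_17 = 2·4 + 4·2 = 2
u_18 = 2·2 + 4·4 = 6
u_19 = 2·6 + 4·2 = 6
u_20 = 2·6 + 4·6 = 1
u_21 = 2·1 + 4·6 = 5
u_22 = 2·5 + 4·1 = 0
u_23 = 2·0 + 4·5 = 6
u_24 = 2·6 + 4·0 = 5
u_25 = 2·5 + 4·6 = 6
u_26 = 2·6 + 4·5 = 4
u_27 = 2·4 + 4·6 = 4
u_28 = 2·4 + 4·4 = 3
u_29 = 2·3 + 4·4 = 1
u_30 = 2·1 + 4·3 = 0
u_31 = 2·0 + 4·1 = 4
u_32 = 2·4 + 4·0 = 1
u_33 = 2·1 + 4·4 = 4
u_34 = 2·4 + 4·1 = 5
u_35 = 2·5 + 4·4 = 5
u_36 = 2·5 + 4·5 = 2
u_37 = 2·2 + 4·5 = 3
u_38 = 2·3 + 4·2 = 0
u_39 = 2·0 + 4·3 = 5
u_40 = 2·5 + 4·0 = 3
u_41 = 2·3 + 4·5 = 5
u_42 = 2·5 + 4·3 = 1
u_43 = 2·1 + 4·5 = 1
u_44 = 2·1 + 4·1 = 6
u_45 = 2·6 + 4·1 = 2
u_46 = 2·2 + 4·6 = 0
u_47 = 2·0 + 4·2 = 1
u_48 = 2·1 + 4·0 = 2
u_49 = 2·2 + 4·1 = 1
(u_48, u_49) = (2, 1) = (u_0, u_1), so the sequence has period 48.
221 ≡ 29 (mod 48), hence u_221 = u_29 = 1.

1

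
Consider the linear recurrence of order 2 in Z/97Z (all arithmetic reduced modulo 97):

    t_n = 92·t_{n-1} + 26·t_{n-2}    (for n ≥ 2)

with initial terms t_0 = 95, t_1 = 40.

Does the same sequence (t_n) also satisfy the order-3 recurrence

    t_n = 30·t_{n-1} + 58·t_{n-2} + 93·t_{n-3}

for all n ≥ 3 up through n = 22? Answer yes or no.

no

Terms t_0..t_22: 95, 40, 39, 69, 87, 1, 26, 90, 32, 46, 20, 29, 84, 43, 29, 3, 60, 69, 51, 84, 33, 79, 75
n=3: candidate gives 6, actual t_3 = 69 ✗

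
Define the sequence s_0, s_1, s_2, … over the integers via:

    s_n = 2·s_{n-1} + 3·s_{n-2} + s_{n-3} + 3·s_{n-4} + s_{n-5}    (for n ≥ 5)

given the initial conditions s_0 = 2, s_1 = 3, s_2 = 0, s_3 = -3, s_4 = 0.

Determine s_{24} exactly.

2080675604

s_5 = 2·0 + 3·-3 + 1·0 + 3·3 + 1·2 = 2
s_6 = 2·2 + 3·0 + 1·-3 + 3·0 + 1·3 = 4
s_7 = 2·4 + 3·2 + 1·0 + 3·-3 + 1·0 = 5
s_8 = 2·5 + 3·4 + 1·2 + 3·0 + 1·-3 = 21
s_9 = 2·21 + 3·5 + 1·4 + 3·2 + 1·0 = 67
s_10 = 2·67 + 3·21 + 1·5 + 3·4 + 1·2 = 216
s_11 = 2·216 + 3·67 + 1·21 + 3·5 + 1·4 = 673
s_12 = 2·673 + 3·216 + 1·67 + 3·21 + 1·5 = 2129
s_13 = 2·2129 + 3·673 + 1·216 + 3·67 + 1·21 = 6715
s_14 = 2·6715 + 3·2129 + 1·673 + 3·216 + 1·67 = 21205
s_15 = 2·21205 + 3·6715 + 1·2129 + 3·673 + 1·216 = 66919
s_16 = 2·66919 + 3·21205 + 1·6715 + 3·2129 + 1·673 = 211228
s_17 = 2·211228 + 3·66919 + 1·21205 + 3·6715 + 1·2129 = 666692
s_18 = 2·666692 + 3·211228 + 1·66919 + 3·21205 + 1·6715 = 2104317
s_19 = 2·2104317 + 3·666692 + 1·211228 + 3·66919 + 1·21205 = 6641900
s_20 = 2·6641900 + 3·2104317 + 1·666692 + 3·211228 + 1·66919 = 20964046
s_21 = 2·20964046 + 3·6641900 + 1·2104317 + 3·666692 + 1·211228 = 66169413
s_22 = 2·66169413 + 3·20964046 + 1·6641900 + 3·2104317 + 1·666692 = 208852507
s_23 = 2·208852507 + 3·66169413 + 1·20964046 + 3·6641900 + 1·2104317 = 659207316
s_24 = 2·659207316 + 3·208852507 + 1·66169413 + 3·20964046 + 1·6641900 = 2080675604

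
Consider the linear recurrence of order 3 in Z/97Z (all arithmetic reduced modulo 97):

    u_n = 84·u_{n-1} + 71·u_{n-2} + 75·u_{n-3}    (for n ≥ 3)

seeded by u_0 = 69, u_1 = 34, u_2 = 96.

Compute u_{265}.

93

u_3 = 84·96 + 71·34 + 75·69 = 36
u_4 = 84·36 + 71·96 + 75·34 = 71
u_5 = 84·71 + 71·36 + 75·96 = 6
u_6 = 84·6 + 71·71 + 75·36 = 0
u_7 = 84·0 + 71·6 + 75·71 = 28
u_8 = 84·28 + 71·0 + 75·6 = 86
u_9 = 84·86 + 71·28 + 75·0 = 94
u_10 = 84·94 + 71·86 + 75·28 = 0
u_11 = 84·0 + 71·94 + 75·86 = 29
u_12 = 84·29 + 71·0 + 75·94 = 77
u_13 = 84·77 + 71·29 + 75·0 = 88
u_14 = 84·88 + 71·77 + 75·29 = 96
u_15 = 84·96 + 71·88 + 75·77 = 8
u_16 = 84·8 + 71·96 + 75·88 = 23
u_17 = 84·23 + 71·8 + 75·96 = 0
u_18 = 84·0 + 71·23 + 75·8 = 2
u_19 = 84·2 + 71·0 + 75·23 = 50
u_20 = 84·50 + 71·2 + 75·0 = 74
u_21 = 84·74 + 71·50 + 75·2 = 22
u_22 = 84·22 + 71·74 + 75·50 = 85
u_23 = 84·85 + 71·22 + 75·74 = 90
u_24 = 84·90 + 71·85 + 75·22 = 16
u_25 = 84·16 + 71·90 + 75·85 = 44
u_26 = 84·44 + 71·16 + 75·90 = 39
u_27 = 84·39 + 71·44 + 75·16 = 34
u_28 = 84·34 + 71·39 + 75·44 = 1
u_29 = 84·1 + 71·34 + 75·39 = 88
u_30 = 84·88 + 71·1 + 75·34 = 22
u_31 = 84·22 + 71·88 + 75·1 = 23
u_32 = 84·23 + 71·22 + 75·88 = 6
u_33 = 84·6 + 71·23 + 75·22 = 4
u_34 = 84·4 + 71·6 + 75·23 = 62
u_35 = 84·62 + 71·4 + 75·6 = 25
u_36 = 84·25 + 71·62 + 75·4 = 12
u_37 = 84·12 + 71·25 + 75·62 = 61
u_38 = 84·61 + 71·12 + 75·25 = 91
u_39 = 84·91 + 71·61 + 75·12 = 71
u_40 = 84·71 + 71·91 + 75·61 = 25
u_41 = 84·25 + 71·71 + 75·91 = 95
u_42 = 84·95 + 71·25 + 75·71 = 45
u_43 = 84·45 + 71·95 + 75·25 = 81
u_44 = 84·81 + 71·45 + 75·95 = 52
u_45 = 84·52 + 71·81 + 75·45 = 11
u_46 = 84·11 + 71·52 + 75·81 = 21
u_47 = 84·21 + 71·11 + 75·52 = 43
u_48 = 84·43 + 71·21 + 75·11 = 11
u_49 = 84·11 + 71·43 + 75·21 = 23
u_50 = 84·23 + 71·11 + 75·43 = 21
u_51 = 84·21 + 71·23 + 75·11 = 51
u_52 = 84·51 + 71·21 + 75·23 = 31
u_53 = 84·31 + 71·51 + 75·21 = 40
u_54 = 84·40 + 71·31 + 75·51 = 74
u_55 = 84·74 + 71·40 + 75·31 = 32
u_56 = 84·32 + 71·74 + 75·40 = 78
u_57 = 84·78 + 71·32 + 75·74 = 18
u_58 = 84·18 + 71·78 + 75·32 = 41
u_59 = 84·41 + 71·18 + 75·78 = 96
u_60 = 84·96 + 71·41 + 75·18 = 6
u_61 = 84·6 + 71·96 + 75·41 = 16
u_62 = 84·16 + 71·6 + 75·96 = 46
u_63 = 84·46 + 71·16 + 75·6 = 18
u_64 = 84·18 + 71·46 + 75·16 = 61
u_65 = 84·61 + 71·18 + 75·46 = 55
u_66 = 84·55 + 71·61 + 75·18 = 19
u_67 = 84·19 + 71·55 + 75·61 = 85
u_68 = 84·85 + 71·19 + 75·55 = 4
u_69 = 84·4 + 71·85 + 75·19 = 36
u_70 = 84·36 + 71·4 + 75·85 = 80
u_71 = 84·80 + 71·36 + 75·4 = 70
u_72 = 84·70 + 71·80 + 75·36 = 1
u_73 = 84·1 + 71·70 + 75·80 = 93
u_74 = 84·93 + 71·1 + 75·70 = 38
u_75 = 84·38 + 71·93 + 75·1 = 73
u_76 = 84·73 + 71·38 + 75·93 = 91
u_77 = 84·91 + 71·73 + 75·38 = 60
u_78 = 84·60 + 71·91 + 75·73 = 1
u_79 = 84·1 + 71·60 + 75·91 = 14
u_80 = 84·14 + 71·1 + 75·60 = 24
u_81 = 84·24 + 71·14 + 75·1 = 78
u_82 = 84·78 + 71·24 + 75·14 = 91
u_83 = 84·91 + 71·78 + 75·24 = 44
u_84 = 84·44 + 71·91 + 75·78 = 2
u_85 = 84·2 + 71·44 + 75·91 = 29
u_86 = 84·29 + 71·2 + 75·44 = 58
u_87 = 84·58 + 71·29 + 75·2 = 0
u_88 = 84·0 + 71·58 + 75·29 = 85
u_89 = 84·85 + 71·0 + 75·58 = 44
u_90 = 84·44 + 71·85 + 75·0 = 31
u_91 = 84·31 + 71·44 + 75·85 = 75
u_92 = 84·75 + 71·31 + 75·44 = 64
u_93 = 84·64 + 71·75 + 75·31 = 28
u_94 = 84·28 + 71·64 + 75·75 = 8
u_95 = 84·8 + 71·28 + 75·64 = 88
u_96 = 84·88 + 71·8 + 75·28 = 69
u_97 = 84·69 + 71·88 + 75·8 = 34
u_98 = 84·34 + 71·69 + 75·88 = 96
(u_96, u_97, u_98) = (69, 34, 96) = (u_0, u_1, u_2), so the sequence has period 96.
265 ≡ 73 (mod 96), hence u_265 = u_73 = 93.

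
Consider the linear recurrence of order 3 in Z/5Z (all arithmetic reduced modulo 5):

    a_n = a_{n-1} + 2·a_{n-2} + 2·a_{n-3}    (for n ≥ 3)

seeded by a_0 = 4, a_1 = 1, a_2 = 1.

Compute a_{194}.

a_3 = 1·1 + 2·1 + 2·4 = 1
a_4 = 1·1 + 2·1 + 2·1 = 0
a_5 = 1·0 + 2·1 + 2·1 = 4
a_6 = 1·4 + 2·0 + 2·1 = 1
a_7 = 1·1 + 2·4 + 2·0 = 4
a_8 = 1·4 + 2·1 + 2·4 = 4
a_9 = 1·4 + 2·4 + 2·1 = 4
a_10 = 1·4 + 2·4 + 2·4 = 0
a_11 = 1·0 + 2·4 + 2·4 = 1
a_12 = 1·1 + 2·0 + 2·4 = 4
a_13 = 1·4 + 2·1 + 2·0 = 1
a_14 = 1·1 + 2·4 + 2·1 = 1
(a_12, a_13, a_14) = (4, 1, 1) = (a_0, a_1, a_2), so the sequence has period 12.
194 ≡ 2 (mod 12), hence a_194 = a_2 = 1.

1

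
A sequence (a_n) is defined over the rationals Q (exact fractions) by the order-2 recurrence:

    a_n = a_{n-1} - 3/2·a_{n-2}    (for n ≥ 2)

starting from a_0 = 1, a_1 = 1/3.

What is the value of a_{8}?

a_2 = 1·1/3 + -3/2·1 = -7/6
a_3 = 1·-7/6 + -3/2·1/3 = -5/3
a_4 = 1·-5/3 + -3/2·-7/6 = 1/12
a_5 = 1·1/12 + -3/2·-5/3 = 31/12
a_6 = 1·31/12 + -3/2·1/12 = 59/24
a_7 = 1·59/24 + -3/2·31/12 = -17/12
a_8 = 1·-17/12 + -3/2·59/24 = -245/48

-245/48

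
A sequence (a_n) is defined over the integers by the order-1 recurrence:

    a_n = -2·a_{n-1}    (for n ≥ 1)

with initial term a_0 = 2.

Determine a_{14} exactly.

a_1 = -2·2 = -4
a_2 = -2·-4 = 8
a_3 = -2·8 = -16
a_4 = -2·-16 = 32
a_5 = -2·32 = -64
a_6 = -2·-64 = 128
a_7 = -2·128 = -256
a_8 = -2·-256 = 512
a_9 = -2·512 = -1024
a_10 = -2·-1024 = 2048
a_11 = -2·2048 = -4096
a_12 = -2·-4096 = 8192
a_13 = -2·8192 = -16384
a_14 = -2·-16384 = 32768

32768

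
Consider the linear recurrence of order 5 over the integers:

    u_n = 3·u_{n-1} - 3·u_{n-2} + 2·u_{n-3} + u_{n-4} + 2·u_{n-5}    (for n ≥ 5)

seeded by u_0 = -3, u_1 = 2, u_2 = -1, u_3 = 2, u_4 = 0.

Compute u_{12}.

-2338

u_5 = 3·0 + -3·2 + 2·-1 + 1·2 + 2·-3 = -12
u_6 = 3·-12 + -3·0 + 2·2 + 1·-1 + 2·2 = -29
u_7 = 3·-29 + -3·-12 + 2·0 + 1·2 + 2·-1 = -51
u_8 = 3·-51 + -3·-29 + 2·-12 + 1·0 + 2·2 = -86
u_9 = 3·-86 + -3·-51 + 2·-29 + 1·-12 + 2·0 = -175
u_10 = 3·-175 + -3·-86 + 2·-51 + 1·-29 + 2·-12 = -422
u_11 = 3·-422 + -3·-175 + 2·-86 + 1·-51 + 2·-29 = -1022
u_12 = 3·-1022 + -3·-422 + 2·-175 + 1·-86 + 2·-51 = -2338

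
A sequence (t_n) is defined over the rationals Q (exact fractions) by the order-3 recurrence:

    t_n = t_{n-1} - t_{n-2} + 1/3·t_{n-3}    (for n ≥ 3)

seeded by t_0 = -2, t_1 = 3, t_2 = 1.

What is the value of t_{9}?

-35/27

t_3 = 1·1 + -1·3 + 1/3·-2 = -8/3
t_4 = 1·-8/3 + -1·1 + 1/3·3 = -8/3
t_5 = 1·-8/3 + -1·-8/3 + 1/3·1 = 1/3
t_6 = 1·1/3 + -1·-8/3 + 1/3·-8/3 = 19/9
t_7 = 1·19/9 + -1·1/3 + 1/3·-8/3 = 8/9
t_8 = 1·8/9 + -1·19/9 + 1/3·1/3 = -10/9
t_9 = 1·-10/9 + -1·8/9 + 1/3·19/9 = -35/27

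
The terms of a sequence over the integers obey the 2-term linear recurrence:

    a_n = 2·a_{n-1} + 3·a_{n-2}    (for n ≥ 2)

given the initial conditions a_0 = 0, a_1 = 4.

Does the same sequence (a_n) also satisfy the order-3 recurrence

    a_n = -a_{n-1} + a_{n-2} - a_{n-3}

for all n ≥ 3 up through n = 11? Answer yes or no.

Terms a_0..a_11: 0, 4, 8, 28, 80, 244, 728, 2188, 6560, 19684, 59048, 177148
n=3: candidate gives -4, actual a_3 = 28 ✗

no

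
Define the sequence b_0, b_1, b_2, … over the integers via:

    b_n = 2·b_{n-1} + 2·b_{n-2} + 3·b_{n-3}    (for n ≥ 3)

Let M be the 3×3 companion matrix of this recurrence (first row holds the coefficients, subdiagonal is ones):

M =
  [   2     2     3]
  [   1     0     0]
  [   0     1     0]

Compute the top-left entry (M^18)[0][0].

268214185

(M^18)[0][0] is the top entry after applying M 18 times to the unit state (1, 0, 0). Equivalently it is h_{20} for the auxiliary sequence (h_n) obeying the same recurrence with h_2 = 1 and h_i = 0 for 0 ≤ i < 2:
h_3 = 2·1 + 2·0 + 3·0 = 2
h_4 = 2·2 + 2·1 + 3·0 = 6
h_5 = 2·6 + 2·2 + 3·1 = 19
h_6 = 2·19 + 2·6 + 3·2 = 56
h_7 = 2·56 + 2·19 + 3·6 = 168
h_8 = 2·168 + 2·56 + 3·19 = 505
h_9 = 2·505 + 2·168 + 3·56 = 1514
h_10 = 2·1514 + 2·505 + 3·168 = 4542
h_11 = 2·4542 + 2·1514 + 3·505 = 13627
h_12 = 2·13627 + 2·4542 + 3·1514 = 40880
h_13 = 2·40880 + 2·13627 + 3·4542 = 122640
h_14 = 2·122640 + 2·40880 + 3·13627 = 367921
h_15 = 2·367921 + 2·122640 + 3·40880 = 1103762
h_16 = 2·1103762 + 2·367921 + 3·122640 = 3311286
h_17 = 2·3311286 + 2·1103762 + 3·367921 = 9933859
h_18 = 2·9933859 + 2·3311286 + 3·1103762 = 29801576
h_19 = 2·29801576 + 2·9933859 + 3·3311286 = 89404728
h_20 = 2·89404728 + 2·29801576 + 3·9933859 = 268214185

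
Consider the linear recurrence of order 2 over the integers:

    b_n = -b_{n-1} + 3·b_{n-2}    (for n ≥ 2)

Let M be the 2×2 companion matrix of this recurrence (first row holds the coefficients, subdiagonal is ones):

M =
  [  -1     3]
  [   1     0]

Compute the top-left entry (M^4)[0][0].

19

(M^4)[0][0] is the top entry after applying M 4 times to the unit state (1, 0). Equivalently it is h_{5} for the auxiliary sequence (h_n) obeying the same recurrence with h_1 = 1 and h_i = 0 for 0 ≤ i < 1:
h_2 = -1·1 + 3·0 = -1
h_3 = -1·-1 + 3·1 = 4
h_4 = -1·4 + 3·-1 = -7
h_5 = -1·-7 + 3·4 = 19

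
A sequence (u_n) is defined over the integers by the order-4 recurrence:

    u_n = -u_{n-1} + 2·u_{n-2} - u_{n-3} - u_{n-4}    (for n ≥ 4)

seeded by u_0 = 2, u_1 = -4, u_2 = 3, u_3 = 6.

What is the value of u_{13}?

u_4 = -1·6 + 2·3 + -1·-4 + -1·2 = 2
u_5 = -1·2 + 2·6 + -1·3 + -1·-4 = 11
u_6 = -1·11 + 2·2 + -1·6 + -1·3 = -16
u_7 = -1·-16 + 2·11 + -1·2 + -1·6 = 30
u_8 = -1·30 + 2·-16 + -1·11 + -1·2 = -75
u_9 = -1·-75 + 2·30 + -1·-16 + -1·11 = 140
u_10 = -1·140 + 2·-75 + -1·30 + -1·-16 = -304
u_11 = -1·-304 + 2·140 + -1·-75 + -1·30 = 629
u_12 = -1·629 + 2·-304 + -1·140 + -1·-75 = -1302
u_13 = -1·-1302 + 2·629 + -1·-304 + -1·140 = 2724

2724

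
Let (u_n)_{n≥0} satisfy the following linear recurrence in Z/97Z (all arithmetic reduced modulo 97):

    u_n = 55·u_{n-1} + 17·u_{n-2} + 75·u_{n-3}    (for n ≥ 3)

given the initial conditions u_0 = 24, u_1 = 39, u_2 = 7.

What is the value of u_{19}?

u_3 = 55·7 + 17·39 + 75·24 = 35
u_4 = 55·35 + 17·7 + 75·39 = 22
u_5 = 55·22 + 17·35 + 75·7 = 2
u_6 = 55·2 + 17·22 + 75·35 = 5
u_7 = 55·5 + 17·2 + 75·22 = 19
u_8 = 55·19 + 17·5 + 75·2 = 19
u_9 = 55·19 + 17·19 + 75·5 = 94
u_10 = 55·94 + 17·19 + 75·19 = 31
u_11 = 55·31 + 17·94 + 75·19 = 72
u_12 = 55·72 + 17·31 + 75·94 = 91
u_13 = 55·91 + 17·72 + 75·31 = 18
u_14 = 55·18 + 17·91 + 75·72 = 80
u_15 = 55·80 + 17·18 + 75·91 = 85
u_16 = 55·85 + 17·80 + 75·18 = 13
u_17 = 55·13 + 17·85 + 75·80 = 12
u_18 = 55·12 + 17·13 + 75·85 = 78
u_19 = 55·78 + 17·12 + 75·13 = 37

37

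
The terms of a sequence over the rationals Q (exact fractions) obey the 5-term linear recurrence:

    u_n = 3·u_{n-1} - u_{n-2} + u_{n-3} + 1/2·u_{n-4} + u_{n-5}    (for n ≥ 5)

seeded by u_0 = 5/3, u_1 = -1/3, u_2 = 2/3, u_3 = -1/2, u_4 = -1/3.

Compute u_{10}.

u_5 = 3·-1/3 + -1·-1/2 + 1·2/3 + 1/2·-1/3 + 1·5/3 = 5/3
u_6 = 3·5/3 + -1·-1/3 + 1·-1/2 + 1/2·2/3 + 1·-1/3 = 29/6
u_7 = 3·29/6 + -1·5/3 + 1·-1/3 + 1/2·-1/2 + 1·2/3 = 155/12
u_8 = 3·155/12 + -1·29/6 + 1·5/3 + 1/2·-1/3 + 1·-1/2 = 419/12
u_9 = 3·419/12 + -1·155/12 + 1·29/6 + 1/2·5/3 + 1·-1/3 = 583/6
u_10 = 3·583/6 + -1·419/12 + 1·155/12 + 1/2·29/6 + 1·5/3 = 3283/12

3283/12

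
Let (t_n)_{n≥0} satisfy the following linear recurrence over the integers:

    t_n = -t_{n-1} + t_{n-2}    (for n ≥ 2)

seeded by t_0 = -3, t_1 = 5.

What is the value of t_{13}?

1597

t_2 = -1·5 + 1·-3 = -8
t_3 = -1·-8 + 1·5 = 13
t_4 = -1·13 + 1·-8 = -21
t_5 = -1·-21 + 1·13 = 34
t_6 = -1·34 + 1·-21 = -55
t_7 = -1·-55 + 1·34 = 89
t_8 = -1·89 + 1·-55 = -144
t_9 = -1·-144 + 1·89 = 233
t_10 = -1·233 + 1·-144 = -377
t_11 = -1·-377 + 1·233 = 610
t_12 = -1·610 + 1·-377 = -987
t_13 = -1·-987 + 1·610 = 1597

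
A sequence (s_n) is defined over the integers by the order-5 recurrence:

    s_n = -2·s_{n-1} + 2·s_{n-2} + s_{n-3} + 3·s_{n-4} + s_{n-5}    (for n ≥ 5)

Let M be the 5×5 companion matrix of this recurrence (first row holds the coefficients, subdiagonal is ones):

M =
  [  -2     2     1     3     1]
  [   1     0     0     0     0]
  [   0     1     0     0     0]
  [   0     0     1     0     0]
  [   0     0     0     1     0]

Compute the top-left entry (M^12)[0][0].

(M^12)[0][0] is the top entry after applying M 12 times to the unit state (1, 0, 0, 0, 0). Equivalently it is h_{16} for the auxiliary sequence (h_n) obeying the same recurrence with h_4 = 1 and h_i = 0 for 0 ≤ i < 4:
h_5 = -2·1 + 2·0 + 1·0 + 3·0 + 1·0 = -2
h_6 = -2·-2 + 2·1 + 1·0 + 3·0 + 1·0 = 6
h_7 = -2·6 + 2·-2 + 1·1 + 3·0 + 1·0 = -15
h_8 = -2·-15 + 2·6 + 1·-2 + 3·1 + 1·0 = 43
h_9 = -2·43 + 2·-15 + 1·6 + 3·-2 + 1·1 = -115
h_10 = -2·-115 + 2·43 + 1·-15 + 3·6 + 1·-2 = 317
h_11 = -2·317 + 2·-115 + 1·43 + 3·-15 + 1·6 = -860
h_12 = -2·-860 + 2·317 + 1·-115 + 3·43 + 1·-15 = 2353
h_13 = -2·2353 + 2·-860 + 1·317 + 3·-115 + 1·43 = -6411
h_14 = -2·-6411 + 2·2353 + 1·-860 + 3·317 + 1·-115 = 17504
h_15 = -2·17504 + 2·-6411 + 1·2353 + 3·-860 + 1·317 = -47740
h_16 = -2·-47740 + 2·17504 + 1·-6411 + 3·2353 + 1·-860 = 130276

130276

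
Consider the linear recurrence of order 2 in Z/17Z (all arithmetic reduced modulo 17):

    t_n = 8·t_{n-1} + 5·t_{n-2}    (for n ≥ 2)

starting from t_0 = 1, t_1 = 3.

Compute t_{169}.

t_2 = 8·3 + 5·1 = 12
t_3 = 8·12 + 5·3 = 9
t_4 = 8·9 + 5·12 = 13
t_5 = 8·13 + 5·9 = 13
t_6 = 8·13 + 5·13 = 16
t_7 = 8·16 + 5·13 = 6
t_8 = 8·6 + 5·16 = 9
t_9 = 8·9 + 5·6 = 0
t_10 = 8·0 + 5·9 = 11
t_11 = 8·11 + 5·0 = 3
t_12 = 8·3 + 5·11 = 11
t_13 = 8·11 + 5·3 = 1
t_14 = 8·1 + 5·11 = 12
t_15 = 8·12 + 5·1 = 16
t_16 = 8·16 + 5·12 = 1
t_17 = 8·1 + 5·16 = 3
(t_16, t_17) = (1, 3) = (t_0, t_1), so the sequence has period 16.
169 ≡ 9 (mod 16), hence t_169 = t_9 = 0.

0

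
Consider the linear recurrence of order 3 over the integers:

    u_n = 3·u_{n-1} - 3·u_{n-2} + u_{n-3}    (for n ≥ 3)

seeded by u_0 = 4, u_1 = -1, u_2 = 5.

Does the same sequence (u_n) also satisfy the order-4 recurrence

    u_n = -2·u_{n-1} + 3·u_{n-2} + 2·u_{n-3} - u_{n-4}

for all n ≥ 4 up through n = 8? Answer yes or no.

Terms u_0..u_8: 4, -1, 5, 22, 50, 89, 139, 200, 272
n=4: candidate gives -35, actual u_4 = 50 ✗

no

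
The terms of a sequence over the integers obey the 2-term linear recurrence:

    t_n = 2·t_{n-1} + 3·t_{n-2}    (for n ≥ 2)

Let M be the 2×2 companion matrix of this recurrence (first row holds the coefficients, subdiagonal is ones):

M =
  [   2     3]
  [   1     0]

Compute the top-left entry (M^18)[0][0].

(M^18)[0][0] is the top entry after applying M 18 times to the unit state (1, 0). Equivalently it is h_{19} for the auxiliary sequence (h_n) obeying the same recurrence with h_1 = 1 and h_i = 0 for 0 ≤ i < 1:
h_2 = 2·1 + 3·0 = 2
h_3 = 2·2 + 3·1 = 7
h_4 = 2·7 + 3·2 = 20
h_5 = 2·20 + 3·7 = 61
h_6 = 2·61 + 3·20 = 182
h_7 = 2·182 + 3·61 = 547
h_8 = 2·547 + 3·182 = 1640
h_9 = 2·1640 + 3·547 = 4921
h_10 = 2·4921 + 3·1640 = 14762
h_11 = 2·14762 + 3·4921 = 44287
h_12 = 2·44287 + 3·14762 = 132860
h_13 = 2·132860 + 3·44287 = 398581
h_14 = 2·398581 + 3·132860 = 1195742
h_15 = 2·1195742 + 3·398581 = 3587227
h_16 = 2·3587227 + 3·1195742 = 10761680
h_17 = 2·10761680 + 3·3587227 = 32285041
h_18 = 2·32285041 + 3·10761680 = 96855122
h_19 = 2·96855122 + 3·32285041 = 290565367

290565367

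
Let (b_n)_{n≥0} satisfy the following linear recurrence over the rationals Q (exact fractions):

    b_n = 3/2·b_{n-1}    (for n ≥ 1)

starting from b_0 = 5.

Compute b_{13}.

b_1 = 3/2·5 = 15/2
b_2 = 3/2·15/2 = 45/4
b_3 = 3/2·45/4 = 135/8
b_4 = 3/2·135/8 = 405/16
b_5 = 3/2·405/16 = 1215/32
b_6 = 3/2·1215/32 = 3645/64
b_7 = 3/2·3645/64 = 10935/128
b_8 = 3/2·10935/128 = 32805/256
b_9 = 3/2·32805/256 = 98415/512
b_10 = 3/2·98415/512 = 295245/1024
b_11 = 3/2·295245/1024 = 885735/2048
b_12 = 3/2·885735/2048 = 2657205/4096
b_13 = 3/2·2657205/4096 = 7971615/8192

7971615/8192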